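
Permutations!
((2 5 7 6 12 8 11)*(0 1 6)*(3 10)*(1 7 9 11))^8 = ((0 7)(1 6 12 8)(2 5 9 11)(3 10))^8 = (12)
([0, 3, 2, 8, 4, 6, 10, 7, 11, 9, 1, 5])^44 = (1 8 5 10 3 11 6)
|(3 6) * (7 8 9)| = |(3 6)(7 8 9)| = 6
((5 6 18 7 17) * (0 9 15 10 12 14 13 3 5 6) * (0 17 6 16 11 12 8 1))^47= (0 1 8 10 15 9)(3 13 14 12 11 16 17 5)(6 7 18)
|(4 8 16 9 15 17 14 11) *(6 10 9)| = |(4 8 16 6 10 9 15 17 14 11)| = 10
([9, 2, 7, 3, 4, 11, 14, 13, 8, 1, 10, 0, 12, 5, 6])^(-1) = [11, 9, 1, 3, 4, 13, 14, 2, 8, 0, 10, 5, 12, 7, 6]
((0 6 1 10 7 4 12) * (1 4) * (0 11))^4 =(0 11 12 4 6)(1 10 7)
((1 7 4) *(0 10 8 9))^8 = ((0 10 8 9)(1 7 4))^8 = (10)(1 4 7)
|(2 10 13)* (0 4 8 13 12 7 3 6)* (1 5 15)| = 30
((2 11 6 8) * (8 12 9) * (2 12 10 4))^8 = ((2 11 6 10 4)(8 12 9))^8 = (2 10 11 4 6)(8 9 12)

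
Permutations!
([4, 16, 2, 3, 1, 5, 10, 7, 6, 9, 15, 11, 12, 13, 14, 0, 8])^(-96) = [0, 1, 2, 3, 4, 5, 6, 7, 8, 9, 10, 11, 12, 13, 14, 15, 16]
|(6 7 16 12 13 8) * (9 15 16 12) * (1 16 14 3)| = |(1 16 9 15 14 3)(6 7 12 13 8)| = 30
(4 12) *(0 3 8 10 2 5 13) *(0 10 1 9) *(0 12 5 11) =(0 3 8 1 9 12 4 5 13 10 2 11) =[3, 9, 11, 8, 5, 13, 6, 7, 1, 12, 2, 0, 4, 10]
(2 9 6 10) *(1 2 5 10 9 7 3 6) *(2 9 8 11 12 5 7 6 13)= [0, 9, 6, 13, 4, 10, 8, 3, 11, 1, 7, 12, 5, 2]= (1 9)(2 6 8 11 12 5 10 7 3 13)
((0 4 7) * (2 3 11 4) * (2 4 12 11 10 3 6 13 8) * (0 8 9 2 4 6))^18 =(0 9 6 2 13)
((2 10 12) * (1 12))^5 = ((1 12 2 10))^5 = (1 12 2 10)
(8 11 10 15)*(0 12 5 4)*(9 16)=(0 12 5 4)(8 11 10 15)(9 16)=[12, 1, 2, 3, 0, 4, 6, 7, 11, 16, 15, 10, 5, 13, 14, 8, 9]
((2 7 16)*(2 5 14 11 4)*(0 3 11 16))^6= (16)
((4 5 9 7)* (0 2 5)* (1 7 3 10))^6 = (0 1 9)(2 7 3)(4 10 5)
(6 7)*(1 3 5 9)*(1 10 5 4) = (1 3 4)(5 9 10)(6 7) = [0, 3, 2, 4, 1, 9, 7, 6, 8, 10, 5]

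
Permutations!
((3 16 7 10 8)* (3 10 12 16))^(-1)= ((7 12 16)(8 10))^(-1)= (7 16 12)(8 10)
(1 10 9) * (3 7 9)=(1 10 3 7 9)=[0, 10, 2, 7, 4, 5, 6, 9, 8, 1, 3]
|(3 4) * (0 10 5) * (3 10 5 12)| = 4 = |(0 5)(3 4 10 12)|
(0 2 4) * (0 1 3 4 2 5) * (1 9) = [5, 3, 2, 4, 9, 0, 6, 7, 8, 1] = (0 5)(1 3 4 9)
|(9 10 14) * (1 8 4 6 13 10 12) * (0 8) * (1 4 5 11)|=|(0 8 5 11 1)(4 6 13 10 14 9 12)|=35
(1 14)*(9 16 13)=(1 14)(9 16 13)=[0, 14, 2, 3, 4, 5, 6, 7, 8, 16, 10, 11, 12, 9, 1, 15, 13]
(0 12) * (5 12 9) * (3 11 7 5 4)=(0 9 4 3 11 7 5 12)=[9, 1, 2, 11, 3, 12, 6, 5, 8, 4, 10, 7, 0]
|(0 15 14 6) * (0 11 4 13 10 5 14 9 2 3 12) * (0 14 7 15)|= |(2 3 12 14 6 11 4 13 10 5 7 15 9)|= 13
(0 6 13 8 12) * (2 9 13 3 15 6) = (0 2 9 13 8 12)(3 15 6) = [2, 1, 9, 15, 4, 5, 3, 7, 12, 13, 10, 11, 0, 8, 14, 6]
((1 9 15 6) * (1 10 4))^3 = ((1 9 15 6 10 4))^3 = (1 6)(4 15)(9 10)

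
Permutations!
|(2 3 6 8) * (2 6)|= 2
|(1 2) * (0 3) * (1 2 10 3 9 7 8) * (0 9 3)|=7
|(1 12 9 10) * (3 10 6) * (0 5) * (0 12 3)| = 15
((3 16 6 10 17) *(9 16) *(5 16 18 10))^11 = (3 9 18 10 17)(5 6 16)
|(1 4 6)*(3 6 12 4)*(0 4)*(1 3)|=|(0 4 12)(3 6)|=6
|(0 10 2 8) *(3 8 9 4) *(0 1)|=8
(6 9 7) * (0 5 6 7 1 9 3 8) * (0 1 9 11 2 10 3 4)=(0 5 6 4)(1 11 2 10 3 8)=[5, 11, 10, 8, 0, 6, 4, 7, 1, 9, 3, 2]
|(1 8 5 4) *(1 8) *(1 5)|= |(1 5 4 8)|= 4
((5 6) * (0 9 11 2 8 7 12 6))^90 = ((0 9 11 2 8 7 12 6 5))^90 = (12)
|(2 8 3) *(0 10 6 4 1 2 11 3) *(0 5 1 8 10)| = 14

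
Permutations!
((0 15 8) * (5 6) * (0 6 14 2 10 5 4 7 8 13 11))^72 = ((0 15 13 11)(2 10 5 14)(4 7 8 6))^72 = (15)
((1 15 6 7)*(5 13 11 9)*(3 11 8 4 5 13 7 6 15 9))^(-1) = ((15)(1 9 13 8 4 5 7)(3 11))^(-1) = (15)(1 7 5 4 8 13 9)(3 11)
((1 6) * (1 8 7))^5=((1 6 8 7))^5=(1 6 8 7)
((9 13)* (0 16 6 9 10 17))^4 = ((0 16 6 9 13 10 17))^4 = (0 13 16 10 6 17 9)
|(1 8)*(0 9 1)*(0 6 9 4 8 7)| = 7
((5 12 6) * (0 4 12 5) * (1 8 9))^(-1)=((0 4 12 6)(1 8 9))^(-1)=(0 6 12 4)(1 9 8)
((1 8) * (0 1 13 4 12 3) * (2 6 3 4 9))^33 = (0 1 8 13 9 2 6 3)(4 12)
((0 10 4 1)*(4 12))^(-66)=(0 1 4 12 10)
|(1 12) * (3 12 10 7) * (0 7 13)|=7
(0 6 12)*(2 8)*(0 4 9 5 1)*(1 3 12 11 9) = (0 6 11 9 5 3 12 4 1)(2 8) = [6, 0, 8, 12, 1, 3, 11, 7, 2, 5, 10, 9, 4]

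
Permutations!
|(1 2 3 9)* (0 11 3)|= |(0 11 3 9 1 2)|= 6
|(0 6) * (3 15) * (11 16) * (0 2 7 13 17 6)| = 10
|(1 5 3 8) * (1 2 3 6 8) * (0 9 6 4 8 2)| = |(0 9 6 2 3 1 5 4 8)| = 9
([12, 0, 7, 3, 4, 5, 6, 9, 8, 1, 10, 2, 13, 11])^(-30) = [13, 12, 9, 3, 4, 5, 6, 1, 8, 0, 10, 7, 11, 2]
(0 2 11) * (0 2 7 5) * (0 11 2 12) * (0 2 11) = [7, 1, 11, 3, 4, 0, 6, 5, 8, 9, 10, 12, 2] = (0 7 5)(2 11 12)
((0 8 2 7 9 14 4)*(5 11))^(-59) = (0 9 8 14 2 4 7)(5 11)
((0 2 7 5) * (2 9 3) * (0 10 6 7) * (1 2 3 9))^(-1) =(0 2 1)(5 7 6 10)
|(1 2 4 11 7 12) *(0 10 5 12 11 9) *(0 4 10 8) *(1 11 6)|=|(0 8)(1 2 10 5 12 11 7 6)(4 9)|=8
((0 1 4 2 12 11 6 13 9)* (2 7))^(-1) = (0 9 13 6 11 12 2 7 4 1)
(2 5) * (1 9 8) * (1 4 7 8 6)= (1 9 6)(2 5)(4 7 8)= [0, 9, 5, 3, 7, 2, 1, 8, 4, 6]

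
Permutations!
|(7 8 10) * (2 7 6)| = 5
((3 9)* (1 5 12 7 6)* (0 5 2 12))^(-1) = ((0 5)(1 2 12 7 6)(3 9))^(-1) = (0 5)(1 6 7 12 2)(3 9)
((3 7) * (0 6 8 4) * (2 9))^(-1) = (0 4 8 6)(2 9)(3 7)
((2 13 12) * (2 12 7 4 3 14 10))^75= (2 14 4 13 10 3 7)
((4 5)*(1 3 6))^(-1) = (1 6 3)(4 5)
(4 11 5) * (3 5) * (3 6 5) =(4 11 6 5) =[0, 1, 2, 3, 11, 4, 5, 7, 8, 9, 10, 6]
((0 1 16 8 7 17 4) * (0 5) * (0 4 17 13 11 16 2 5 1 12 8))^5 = (17)(0 11 7 12 16 13 8)(1 2 5 4)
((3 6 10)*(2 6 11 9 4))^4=(2 11 6 9 10 4 3)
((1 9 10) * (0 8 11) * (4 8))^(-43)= (0 4 8 11)(1 10 9)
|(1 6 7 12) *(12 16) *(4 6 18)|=7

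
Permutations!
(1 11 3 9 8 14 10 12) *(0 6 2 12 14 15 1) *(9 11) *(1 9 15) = (0 6 2 12)(1 15 9 8)(3 11)(10 14) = [6, 15, 12, 11, 4, 5, 2, 7, 1, 8, 14, 3, 0, 13, 10, 9]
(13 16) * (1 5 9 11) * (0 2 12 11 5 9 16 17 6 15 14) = [2, 9, 12, 3, 4, 16, 15, 7, 8, 5, 10, 1, 11, 17, 0, 14, 13, 6] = (0 2 12 11 1 9 5 16 13 17 6 15 14)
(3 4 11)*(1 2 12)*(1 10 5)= (1 2 12 10 5)(3 4 11)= [0, 2, 12, 4, 11, 1, 6, 7, 8, 9, 5, 3, 10]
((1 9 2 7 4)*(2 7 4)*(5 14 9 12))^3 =(1 14 2 12 9 4 5 7)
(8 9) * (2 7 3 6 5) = [0, 1, 7, 6, 4, 2, 5, 3, 9, 8] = (2 7 3 6 5)(8 9)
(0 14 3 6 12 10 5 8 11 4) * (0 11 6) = (0 14 3)(4 11)(5 8 6 12 10) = [14, 1, 2, 0, 11, 8, 12, 7, 6, 9, 5, 4, 10, 13, 3]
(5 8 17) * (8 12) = (5 12 8 17) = [0, 1, 2, 3, 4, 12, 6, 7, 17, 9, 10, 11, 8, 13, 14, 15, 16, 5]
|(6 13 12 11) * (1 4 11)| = |(1 4 11 6 13 12)| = 6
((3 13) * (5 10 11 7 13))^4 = (3 7 10)(5 13 11)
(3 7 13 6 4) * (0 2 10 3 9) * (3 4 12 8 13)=(0 2 10 4 9)(3 7)(6 12 8 13)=[2, 1, 10, 7, 9, 5, 12, 3, 13, 0, 4, 11, 8, 6]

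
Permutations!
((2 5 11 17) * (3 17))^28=(2 3 5 17 11)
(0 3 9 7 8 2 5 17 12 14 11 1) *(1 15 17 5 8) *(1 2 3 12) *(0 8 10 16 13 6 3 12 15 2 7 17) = (0 15)(1 8 12 14 11 2 10 16 13 6 3 9 17) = [15, 8, 10, 9, 4, 5, 3, 7, 12, 17, 16, 2, 14, 6, 11, 0, 13, 1]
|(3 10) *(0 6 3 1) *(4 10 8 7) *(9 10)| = 9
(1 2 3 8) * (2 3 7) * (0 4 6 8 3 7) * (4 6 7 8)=(0 6 4 7 2)(1 8)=[6, 8, 0, 3, 7, 5, 4, 2, 1]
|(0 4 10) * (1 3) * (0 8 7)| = 10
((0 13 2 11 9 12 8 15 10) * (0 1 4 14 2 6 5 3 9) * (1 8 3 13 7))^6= ((0 7 1 4 14 2 11)(3 9 12)(5 13 6)(8 15 10))^6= (15)(0 11 2 14 4 1 7)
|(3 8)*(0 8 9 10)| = |(0 8 3 9 10)| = 5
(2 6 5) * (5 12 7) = [0, 1, 6, 3, 4, 2, 12, 5, 8, 9, 10, 11, 7] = (2 6 12 7 5)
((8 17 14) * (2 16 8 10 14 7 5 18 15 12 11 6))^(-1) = ((2 16 8 17 7 5 18 15 12 11 6)(10 14))^(-1) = (2 6 11 12 15 18 5 7 17 8 16)(10 14)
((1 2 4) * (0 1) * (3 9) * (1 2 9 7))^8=(9)(0 4 2)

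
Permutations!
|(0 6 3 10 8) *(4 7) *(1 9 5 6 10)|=|(0 10 8)(1 9 5 6 3)(4 7)|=30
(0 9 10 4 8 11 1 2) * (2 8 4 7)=(0 9 10 7 2)(1 8 11)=[9, 8, 0, 3, 4, 5, 6, 2, 11, 10, 7, 1]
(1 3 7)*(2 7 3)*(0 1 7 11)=(0 1 2 11)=[1, 2, 11, 3, 4, 5, 6, 7, 8, 9, 10, 0]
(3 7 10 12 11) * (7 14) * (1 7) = (1 7 10 12 11 3 14) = [0, 7, 2, 14, 4, 5, 6, 10, 8, 9, 12, 3, 11, 13, 1]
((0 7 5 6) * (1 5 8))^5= ((0 7 8 1 5 6))^5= (0 6 5 1 8 7)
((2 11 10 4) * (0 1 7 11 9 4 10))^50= ((0 1 7 11)(2 9 4))^50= (0 7)(1 11)(2 4 9)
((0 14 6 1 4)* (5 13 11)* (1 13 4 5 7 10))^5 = ((0 14 6 13 11 7 10 1 5 4))^5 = (0 7)(1 6)(4 11)(5 13)(10 14)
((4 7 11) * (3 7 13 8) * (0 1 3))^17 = (0 1 3 7 11 4 13 8)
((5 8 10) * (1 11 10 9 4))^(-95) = (1 5 4 10 9 11 8)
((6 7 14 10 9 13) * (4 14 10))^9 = (4 14)(6 13 9 10 7)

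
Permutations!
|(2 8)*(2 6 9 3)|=5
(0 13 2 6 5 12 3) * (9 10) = (0 13 2 6 5 12 3)(9 10) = [13, 1, 6, 0, 4, 12, 5, 7, 8, 10, 9, 11, 3, 2]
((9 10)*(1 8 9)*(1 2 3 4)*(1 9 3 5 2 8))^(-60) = (10)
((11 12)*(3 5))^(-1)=(3 5)(11 12)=((3 5)(11 12))^(-1)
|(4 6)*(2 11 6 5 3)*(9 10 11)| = |(2 9 10 11 6 4 5 3)| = 8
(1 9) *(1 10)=(1 9 10)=[0, 9, 2, 3, 4, 5, 6, 7, 8, 10, 1]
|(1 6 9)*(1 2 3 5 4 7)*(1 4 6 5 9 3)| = |(1 5 6 3 9 2)(4 7)| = 6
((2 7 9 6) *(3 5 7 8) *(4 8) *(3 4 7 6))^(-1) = (2 6 5 3 9 7)(4 8)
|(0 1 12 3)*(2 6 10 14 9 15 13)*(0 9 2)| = 28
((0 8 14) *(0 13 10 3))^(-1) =(0 3 10 13 14 8) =((0 8 14 13 10 3))^(-1)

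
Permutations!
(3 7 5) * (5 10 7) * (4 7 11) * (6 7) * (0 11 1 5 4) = (0 11)(1 5 3 4 6 7 10) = [11, 5, 2, 4, 6, 3, 7, 10, 8, 9, 1, 0]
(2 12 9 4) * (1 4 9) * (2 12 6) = (1 4 12)(2 6) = [0, 4, 6, 3, 12, 5, 2, 7, 8, 9, 10, 11, 1]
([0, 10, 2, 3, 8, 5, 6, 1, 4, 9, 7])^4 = (1 10 7)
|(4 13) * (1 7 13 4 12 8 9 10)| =|(1 7 13 12 8 9 10)| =7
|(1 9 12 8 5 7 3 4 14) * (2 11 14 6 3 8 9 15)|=|(1 15 2 11 14)(3 4 6)(5 7 8)(9 12)|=30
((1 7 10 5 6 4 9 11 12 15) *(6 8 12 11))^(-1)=(1 15 12 8 5 10 7)(4 6 9)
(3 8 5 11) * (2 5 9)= (2 5 11 3 8 9)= [0, 1, 5, 8, 4, 11, 6, 7, 9, 2, 10, 3]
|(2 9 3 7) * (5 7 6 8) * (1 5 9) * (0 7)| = |(0 7 2 1 5)(3 6 8 9)| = 20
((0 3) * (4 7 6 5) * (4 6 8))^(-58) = (4 8 7)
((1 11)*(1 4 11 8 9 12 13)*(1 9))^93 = ((1 8)(4 11)(9 12 13))^93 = (13)(1 8)(4 11)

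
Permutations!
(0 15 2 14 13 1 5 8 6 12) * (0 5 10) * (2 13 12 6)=(0 15 13 1 10)(2 14 12 5 8)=[15, 10, 14, 3, 4, 8, 6, 7, 2, 9, 0, 11, 5, 1, 12, 13]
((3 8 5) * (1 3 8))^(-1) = ((1 3)(5 8))^(-1) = (1 3)(5 8)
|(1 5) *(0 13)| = 2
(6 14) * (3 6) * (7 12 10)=[0, 1, 2, 6, 4, 5, 14, 12, 8, 9, 7, 11, 10, 13, 3]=(3 6 14)(7 12 10)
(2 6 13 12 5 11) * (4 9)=(2 6 13 12 5 11)(4 9)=[0, 1, 6, 3, 9, 11, 13, 7, 8, 4, 10, 2, 5, 12]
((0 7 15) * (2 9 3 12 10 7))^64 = (15)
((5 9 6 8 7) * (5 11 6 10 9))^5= (6 8 7 11)(9 10)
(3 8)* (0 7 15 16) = (0 7 15 16)(3 8) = [7, 1, 2, 8, 4, 5, 6, 15, 3, 9, 10, 11, 12, 13, 14, 16, 0]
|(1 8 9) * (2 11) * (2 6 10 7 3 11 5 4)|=|(1 8 9)(2 5 4)(3 11 6 10 7)|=15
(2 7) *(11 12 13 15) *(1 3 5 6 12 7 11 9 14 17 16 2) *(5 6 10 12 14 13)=(1 3 6 14 17 16 2 11 7)(5 10 12)(9 13 15)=[0, 3, 11, 6, 4, 10, 14, 1, 8, 13, 12, 7, 5, 15, 17, 9, 2, 16]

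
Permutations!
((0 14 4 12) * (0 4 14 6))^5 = ((14)(0 6)(4 12))^5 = (14)(0 6)(4 12)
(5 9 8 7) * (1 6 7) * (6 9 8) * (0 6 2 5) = [6, 9, 5, 3, 4, 8, 7, 0, 1, 2] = (0 6 7)(1 9 2 5 8)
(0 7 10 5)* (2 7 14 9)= (0 14 9 2 7 10 5)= [14, 1, 7, 3, 4, 0, 6, 10, 8, 2, 5, 11, 12, 13, 9]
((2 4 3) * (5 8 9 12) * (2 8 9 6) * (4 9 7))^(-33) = ((2 9 12 5 7 4 3 8 6))^(-33) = (2 5 3)(4 6 12)(7 8 9)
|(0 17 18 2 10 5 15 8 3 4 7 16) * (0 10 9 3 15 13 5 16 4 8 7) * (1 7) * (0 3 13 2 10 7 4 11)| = |(0 17 18 10 16 7 11)(1 4 3 8 15)(2 9 13 5)| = 140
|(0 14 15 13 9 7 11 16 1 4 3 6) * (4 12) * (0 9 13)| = 9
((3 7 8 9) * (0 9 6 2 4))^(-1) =((0 9 3 7 8 6 2 4))^(-1) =(0 4 2 6 8 7 3 9)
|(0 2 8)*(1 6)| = 6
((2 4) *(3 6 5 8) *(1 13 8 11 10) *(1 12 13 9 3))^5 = ((1 9 3 6 5 11 10 12 13 8)(2 4))^5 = (1 11)(2 4)(3 12)(5 8)(6 13)(9 10)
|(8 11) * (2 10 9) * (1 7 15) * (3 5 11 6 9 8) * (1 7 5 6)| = 18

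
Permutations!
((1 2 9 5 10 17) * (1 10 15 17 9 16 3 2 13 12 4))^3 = ((1 13 12 4)(2 16 3)(5 15 17 10 9))^3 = (1 4 12 13)(5 10 15 9 17)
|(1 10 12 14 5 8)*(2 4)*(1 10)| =10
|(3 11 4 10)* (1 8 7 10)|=7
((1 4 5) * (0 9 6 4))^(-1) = (0 1 5 4 6 9)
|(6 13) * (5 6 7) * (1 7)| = |(1 7 5 6 13)| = 5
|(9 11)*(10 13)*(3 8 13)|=|(3 8 13 10)(9 11)|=4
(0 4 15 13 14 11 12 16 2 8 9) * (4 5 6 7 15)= (0 5 6 7 15 13 14 11 12 16 2 8 9)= [5, 1, 8, 3, 4, 6, 7, 15, 9, 0, 10, 12, 16, 14, 11, 13, 2]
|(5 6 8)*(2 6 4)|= 5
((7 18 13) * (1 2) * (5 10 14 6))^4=((1 2)(5 10 14 6)(7 18 13))^4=(7 18 13)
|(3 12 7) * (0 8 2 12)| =|(0 8 2 12 7 3)| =6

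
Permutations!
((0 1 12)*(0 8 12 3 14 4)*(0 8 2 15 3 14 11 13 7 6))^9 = (0 11 12 1 13 2 14 7 15 4 6 3 8)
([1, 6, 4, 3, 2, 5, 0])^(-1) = [6, 0, 4, 3, 2, 5, 1]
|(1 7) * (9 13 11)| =6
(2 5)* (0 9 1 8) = (0 9 1 8)(2 5) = [9, 8, 5, 3, 4, 2, 6, 7, 0, 1]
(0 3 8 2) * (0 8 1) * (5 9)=(0 3 1)(2 8)(5 9)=[3, 0, 8, 1, 4, 9, 6, 7, 2, 5]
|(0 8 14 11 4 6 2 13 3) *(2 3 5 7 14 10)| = |(0 8 10 2 13 5 7 14 11 4 6 3)| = 12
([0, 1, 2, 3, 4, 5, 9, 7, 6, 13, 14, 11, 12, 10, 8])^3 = [0, 1, 2, 3, 4, 5, 10, 7, 13, 14, 6, 11, 12, 8, 9]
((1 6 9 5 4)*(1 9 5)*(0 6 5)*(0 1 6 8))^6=((0 8)(1 5 4 9 6))^6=(1 5 4 9 6)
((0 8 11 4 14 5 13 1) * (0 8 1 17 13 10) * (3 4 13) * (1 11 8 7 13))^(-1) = (0 10 5 14 4 3 17 13 7 1 11)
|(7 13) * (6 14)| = 2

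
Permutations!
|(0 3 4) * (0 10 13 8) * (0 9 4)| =|(0 3)(4 10 13 8 9)| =10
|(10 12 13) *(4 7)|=|(4 7)(10 12 13)|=6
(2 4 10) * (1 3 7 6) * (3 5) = [0, 5, 4, 7, 10, 3, 1, 6, 8, 9, 2] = (1 5 3 7 6)(2 4 10)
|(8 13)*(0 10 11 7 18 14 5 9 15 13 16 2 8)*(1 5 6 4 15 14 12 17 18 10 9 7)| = 105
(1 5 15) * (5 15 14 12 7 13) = (1 15)(5 14 12 7 13) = [0, 15, 2, 3, 4, 14, 6, 13, 8, 9, 10, 11, 7, 5, 12, 1]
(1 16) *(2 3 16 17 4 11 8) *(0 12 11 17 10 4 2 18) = [12, 10, 3, 16, 17, 5, 6, 7, 18, 9, 4, 8, 11, 13, 14, 15, 1, 2, 0] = (0 12 11 8 18)(1 10 4 17 2 3 16)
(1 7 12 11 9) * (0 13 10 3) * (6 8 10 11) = [13, 7, 2, 0, 4, 5, 8, 12, 10, 1, 3, 9, 6, 11] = (0 13 11 9 1 7 12 6 8 10 3)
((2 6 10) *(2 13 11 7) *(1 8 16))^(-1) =(1 16 8)(2 7 11 13 10 6)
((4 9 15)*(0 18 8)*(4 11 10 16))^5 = (0 8 18)(4 16 10 11 15 9)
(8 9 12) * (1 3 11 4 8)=(1 3 11 4 8 9 12)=[0, 3, 2, 11, 8, 5, 6, 7, 9, 12, 10, 4, 1]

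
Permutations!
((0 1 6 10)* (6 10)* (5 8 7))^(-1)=((0 1 10)(5 8 7))^(-1)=(0 10 1)(5 7 8)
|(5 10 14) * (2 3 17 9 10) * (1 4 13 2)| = 10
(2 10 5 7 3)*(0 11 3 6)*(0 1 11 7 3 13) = [7, 11, 10, 2, 4, 3, 1, 6, 8, 9, 5, 13, 12, 0] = (0 7 6 1 11 13)(2 10 5 3)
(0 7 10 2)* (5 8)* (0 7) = (2 7 10)(5 8) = [0, 1, 7, 3, 4, 8, 6, 10, 5, 9, 2]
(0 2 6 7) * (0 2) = [0, 1, 6, 3, 4, 5, 7, 2] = (2 6 7)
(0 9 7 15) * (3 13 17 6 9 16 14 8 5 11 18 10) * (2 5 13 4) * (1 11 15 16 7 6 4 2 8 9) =(0 7 16 14 9 6 1 11 18 10 3 2 5 15)(4 8 13 17) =[7, 11, 5, 2, 8, 15, 1, 16, 13, 6, 3, 18, 12, 17, 9, 0, 14, 4, 10]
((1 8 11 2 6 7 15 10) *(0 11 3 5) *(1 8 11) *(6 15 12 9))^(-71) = (0 1 11 2 15 10 8 3 5)(6 7 12 9)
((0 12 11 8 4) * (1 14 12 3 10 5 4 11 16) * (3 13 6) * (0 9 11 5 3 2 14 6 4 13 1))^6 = ((0 1 6 2 14 12 16)(3 10)(4 9 11 8 5 13))^6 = (0 16 12 14 2 6 1)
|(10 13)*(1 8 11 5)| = |(1 8 11 5)(10 13)| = 4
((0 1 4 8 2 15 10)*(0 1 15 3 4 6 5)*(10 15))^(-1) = (15)(0 5 6 1 10)(2 8 4 3)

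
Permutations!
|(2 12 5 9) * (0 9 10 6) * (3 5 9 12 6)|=15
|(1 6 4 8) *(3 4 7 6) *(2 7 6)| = |(1 3 4 8)(2 7)| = 4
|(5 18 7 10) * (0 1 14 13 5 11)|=9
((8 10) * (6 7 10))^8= (10)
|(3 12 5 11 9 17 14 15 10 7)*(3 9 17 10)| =21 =|(3 12 5 11 17 14 15)(7 9 10)|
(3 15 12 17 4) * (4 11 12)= (3 15 4)(11 12 17)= [0, 1, 2, 15, 3, 5, 6, 7, 8, 9, 10, 12, 17, 13, 14, 4, 16, 11]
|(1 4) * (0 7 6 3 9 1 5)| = 8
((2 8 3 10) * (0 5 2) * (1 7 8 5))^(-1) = ((0 1 7 8 3 10)(2 5))^(-1) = (0 10 3 8 7 1)(2 5)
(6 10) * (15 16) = (6 10)(15 16) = [0, 1, 2, 3, 4, 5, 10, 7, 8, 9, 6, 11, 12, 13, 14, 16, 15]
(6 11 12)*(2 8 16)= (2 8 16)(6 11 12)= [0, 1, 8, 3, 4, 5, 11, 7, 16, 9, 10, 12, 6, 13, 14, 15, 2]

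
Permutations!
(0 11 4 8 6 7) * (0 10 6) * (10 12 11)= (0 10 6 7 12 11 4 8)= [10, 1, 2, 3, 8, 5, 7, 12, 0, 9, 6, 4, 11]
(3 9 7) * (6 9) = (3 6 9 7) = [0, 1, 2, 6, 4, 5, 9, 3, 8, 7]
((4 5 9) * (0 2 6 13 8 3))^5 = ((0 2 6 13 8 3)(4 5 9))^5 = (0 3 8 13 6 2)(4 9 5)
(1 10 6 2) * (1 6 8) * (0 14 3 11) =(0 14 3 11)(1 10 8)(2 6) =[14, 10, 6, 11, 4, 5, 2, 7, 1, 9, 8, 0, 12, 13, 3]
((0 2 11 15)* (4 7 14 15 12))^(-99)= (0 7 11 15 4 2 14 12)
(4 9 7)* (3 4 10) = [0, 1, 2, 4, 9, 5, 6, 10, 8, 7, 3] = (3 4 9 7 10)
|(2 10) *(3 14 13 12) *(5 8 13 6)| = |(2 10)(3 14 6 5 8 13 12)| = 14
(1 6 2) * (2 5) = (1 6 5 2) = [0, 6, 1, 3, 4, 2, 5]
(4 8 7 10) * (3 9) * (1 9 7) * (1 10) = (1 9 3 7)(4 8 10) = [0, 9, 2, 7, 8, 5, 6, 1, 10, 3, 4]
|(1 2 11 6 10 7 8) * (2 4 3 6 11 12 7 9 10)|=8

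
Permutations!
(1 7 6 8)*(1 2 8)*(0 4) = (0 4)(1 7 6)(2 8) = [4, 7, 8, 3, 0, 5, 1, 6, 2]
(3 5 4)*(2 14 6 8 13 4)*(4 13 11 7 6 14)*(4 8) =(14)(2 8 11 7 6 4 3 5) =[0, 1, 8, 5, 3, 2, 4, 6, 11, 9, 10, 7, 12, 13, 14]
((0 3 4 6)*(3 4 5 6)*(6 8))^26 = ((0 4 3 5 8 6))^26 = (0 3 8)(4 5 6)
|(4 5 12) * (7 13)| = 6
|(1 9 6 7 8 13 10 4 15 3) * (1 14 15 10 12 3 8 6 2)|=|(1 9 2)(3 14 15 8 13 12)(4 10)(6 7)|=6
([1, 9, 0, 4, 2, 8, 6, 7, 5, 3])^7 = [1, 9, 0, 4, 2, 8, 6, 7, 5, 3]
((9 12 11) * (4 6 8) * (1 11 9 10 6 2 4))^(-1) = (1 8 6 10 11)(2 4)(9 12)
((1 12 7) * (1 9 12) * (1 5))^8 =(7 12 9)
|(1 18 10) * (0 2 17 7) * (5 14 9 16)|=12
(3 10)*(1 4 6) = [0, 4, 2, 10, 6, 5, 1, 7, 8, 9, 3] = (1 4 6)(3 10)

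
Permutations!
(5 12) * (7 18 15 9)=(5 12)(7 18 15 9)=[0, 1, 2, 3, 4, 12, 6, 18, 8, 7, 10, 11, 5, 13, 14, 9, 16, 17, 15]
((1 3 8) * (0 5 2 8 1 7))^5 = (8)(1 3)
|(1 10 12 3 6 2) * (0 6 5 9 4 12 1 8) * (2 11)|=10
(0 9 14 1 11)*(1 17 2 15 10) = (0 9 14 17 2 15 10 1 11) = [9, 11, 15, 3, 4, 5, 6, 7, 8, 14, 1, 0, 12, 13, 17, 10, 16, 2]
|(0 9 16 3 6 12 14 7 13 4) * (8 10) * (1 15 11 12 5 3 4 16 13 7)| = 30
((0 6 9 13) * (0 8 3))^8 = ((0 6 9 13 8 3))^8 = (0 9 8)(3 6 13)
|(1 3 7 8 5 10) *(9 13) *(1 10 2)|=|(1 3 7 8 5 2)(9 13)|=6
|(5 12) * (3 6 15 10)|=|(3 6 15 10)(5 12)|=4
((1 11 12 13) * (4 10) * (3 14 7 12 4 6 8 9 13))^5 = ((1 11 4 10 6 8 9 13)(3 14 7 12))^5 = (1 8 4 13 6 11 9 10)(3 14 7 12)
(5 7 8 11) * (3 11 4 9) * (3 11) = (4 9 11 5 7 8) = [0, 1, 2, 3, 9, 7, 6, 8, 4, 11, 10, 5]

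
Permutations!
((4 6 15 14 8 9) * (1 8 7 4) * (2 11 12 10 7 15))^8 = (15)(1 9 8)(2 11 12 10 7 4 6)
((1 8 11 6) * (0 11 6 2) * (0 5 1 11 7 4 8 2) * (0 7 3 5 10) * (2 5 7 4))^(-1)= (0 10 2 7 3)(1 5)(4 11 6 8)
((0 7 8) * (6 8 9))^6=(0 7 9 6 8)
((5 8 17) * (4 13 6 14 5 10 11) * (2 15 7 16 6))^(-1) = ((2 15 7 16 6 14 5 8 17 10 11 4 13))^(-1) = (2 13 4 11 10 17 8 5 14 6 16 7 15)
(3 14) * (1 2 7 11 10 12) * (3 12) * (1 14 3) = (1 2 7 11 10)(12 14) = [0, 2, 7, 3, 4, 5, 6, 11, 8, 9, 1, 10, 14, 13, 12]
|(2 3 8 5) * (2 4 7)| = 6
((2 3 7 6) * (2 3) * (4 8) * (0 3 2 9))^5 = ((0 3 7 6 2 9)(4 8))^5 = (0 9 2 6 7 3)(4 8)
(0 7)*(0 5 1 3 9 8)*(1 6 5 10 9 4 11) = [7, 3, 2, 4, 11, 6, 5, 10, 0, 8, 9, 1] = (0 7 10 9 8)(1 3 4 11)(5 6)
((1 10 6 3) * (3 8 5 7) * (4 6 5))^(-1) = ((1 10 5 7 3)(4 6 8))^(-1) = (1 3 7 5 10)(4 8 6)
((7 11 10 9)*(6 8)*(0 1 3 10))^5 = (0 7 10 1 11 9 3)(6 8) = ((0 1 3 10 9 7 11)(6 8))^5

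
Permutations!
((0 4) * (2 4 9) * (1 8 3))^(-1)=(0 4 2 9)(1 3 8)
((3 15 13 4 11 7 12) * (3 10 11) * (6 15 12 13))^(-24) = (15)(3 7 12 13 10 4 11)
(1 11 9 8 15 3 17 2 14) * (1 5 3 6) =(1 11 9 8 15 6)(2 14 5 3 17) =[0, 11, 14, 17, 4, 3, 1, 7, 15, 8, 10, 9, 12, 13, 5, 6, 16, 2]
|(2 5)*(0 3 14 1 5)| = |(0 3 14 1 5 2)| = 6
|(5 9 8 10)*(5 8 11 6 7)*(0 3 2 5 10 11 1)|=30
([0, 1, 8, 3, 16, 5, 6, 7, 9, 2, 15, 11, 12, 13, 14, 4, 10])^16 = (16)(2 8 9)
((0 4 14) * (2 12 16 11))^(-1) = ((0 4 14)(2 12 16 11))^(-1) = (0 14 4)(2 11 16 12)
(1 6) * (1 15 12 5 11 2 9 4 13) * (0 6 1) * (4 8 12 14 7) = (0 6 15 14 7 4 13)(2 9 8 12 5 11) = [6, 1, 9, 3, 13, 11, 15, 4, 12, 8, 10, 2, 5, 0, 7, 14]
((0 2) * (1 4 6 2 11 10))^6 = (0 2 6 4 1 10 11)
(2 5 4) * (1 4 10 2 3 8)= [0, 4, 5, 8, 3, 10, 6, 7, 1, 9, 2]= (1 4 3 8)(2 5 10)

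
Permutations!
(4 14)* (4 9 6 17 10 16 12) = [0, 1, 2, 3, 14, 5, 17, 7, 8, 6, 16, 11, 4, 13, 9, 15, 12, 10] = (4 14 9 6 17 10 16 12)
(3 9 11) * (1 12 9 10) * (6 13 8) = (1 12 9 11 3 10)(6 13 8) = [0, 12, 2, 10, 4, 5, 13, 7, 6, 11, 1, 3, 9, 8]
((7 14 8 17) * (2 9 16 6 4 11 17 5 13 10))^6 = (2 17 10 11 13 4 5 6 8 16 14 9 7)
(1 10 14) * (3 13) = (1 10 14)(3 13) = [0, 10, 2, 13, 4, 5, 6, 7, 8, 9, 14, 11, 12, 3, 1]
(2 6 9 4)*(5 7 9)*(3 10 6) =(2 3 10 6 5 7 9 4) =[0, 1, 3, 10, 2, 7, 5, 9, 8, 4, 6]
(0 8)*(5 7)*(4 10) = [8, 1, 2, 3, 10, 7, 6, 5, 0, 9, 4] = (0 8)(4 10)(5 7)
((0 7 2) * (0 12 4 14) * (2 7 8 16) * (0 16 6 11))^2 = ((0 8 6 11)(2 12 4 14 16))^2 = (0 6)(2 4 16 12 14)(8 11)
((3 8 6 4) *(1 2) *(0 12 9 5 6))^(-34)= ((0 12 9 5 6 4 3 8)(1 2))^(-34)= (0 3 6 9)(4 5 12 8)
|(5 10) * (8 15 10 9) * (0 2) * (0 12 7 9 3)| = |(0 2 12 7 9 8 15 10 5 3)| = 10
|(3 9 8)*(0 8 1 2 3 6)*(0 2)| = 7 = |(0 8 6 2 3 9 1)|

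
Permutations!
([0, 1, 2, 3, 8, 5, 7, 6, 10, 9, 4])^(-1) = [0, 1, 2, 3, 10, 5, 7, 6, 4, 9, 8]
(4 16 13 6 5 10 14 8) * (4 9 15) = [0, 1, 2, 3, 16, 10, 5, 7, 9, 15, 14, 11, 12, 6, 8, 4, 13] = (4 16 13 6 5 10 14 8 9 15)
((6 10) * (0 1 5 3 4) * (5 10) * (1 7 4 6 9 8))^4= (10)(0 7 4)(3 6 5)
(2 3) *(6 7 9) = [0, 1, 3, 2, 4, 5, 7, 9, 8, 6] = (2 3)(6 7 9)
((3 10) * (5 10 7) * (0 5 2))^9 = (0 3)(2 10)(5 7)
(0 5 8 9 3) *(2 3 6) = (0 5 8 9 6 2 3) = [5, 1, 3, 0, 4, 8, 2, 7, 9, 6]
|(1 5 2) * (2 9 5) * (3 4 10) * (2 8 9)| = 15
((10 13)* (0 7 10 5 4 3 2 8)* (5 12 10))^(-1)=(0 8 2 3 4 5 7)(10 12 13)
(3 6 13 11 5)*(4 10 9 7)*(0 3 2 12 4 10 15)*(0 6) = [3, 1, 12, 0, 15, 2, 13, 10, 8, 7, 9, 5, 4, 11, 14, 6] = (0 3)(2 12 4 15 6 13 11 5)(7 10 9)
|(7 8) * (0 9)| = |(0 9)(7 8)| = 2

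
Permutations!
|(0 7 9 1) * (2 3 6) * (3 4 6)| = |(0 7 9 1)(2 4 6)| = 12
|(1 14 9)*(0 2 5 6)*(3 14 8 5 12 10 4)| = 12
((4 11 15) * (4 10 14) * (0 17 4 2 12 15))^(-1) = ((0 17 4 11)(2 12 15 10 14))^(-1) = (0 11 4 17)(2 14 10 15 12)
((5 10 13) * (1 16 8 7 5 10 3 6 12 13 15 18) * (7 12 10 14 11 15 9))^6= ((1 16 8 12 13 14 11 15 18)(3 6 10 9 7 5))^6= (1 11 12)(8 18 14)(13 16 15)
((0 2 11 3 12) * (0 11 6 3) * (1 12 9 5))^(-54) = ((0 2 6 3 9 5 1 12 11))^(-54) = (12)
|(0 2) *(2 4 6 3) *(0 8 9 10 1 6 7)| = |(0 4 7)(1 6 3 2 8 9 10)| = 21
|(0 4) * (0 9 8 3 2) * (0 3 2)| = |(0 4 9 8 2 3)| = 6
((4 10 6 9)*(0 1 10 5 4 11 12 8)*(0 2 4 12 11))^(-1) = (0 9 6 10 1)(2 8 12 5 4)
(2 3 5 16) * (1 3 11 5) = (1 3)(2 11 5 16) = [0, 3, 11, 1, 4, 16, 6, 7, 8, 9, 10, 5, 12, 13, 14, 15, 2]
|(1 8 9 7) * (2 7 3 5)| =|(1 8 9 3 5 2 7)| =7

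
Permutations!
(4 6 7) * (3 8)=[0, 1, 2, 8, 6, 5, 7, 4, 3]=(3 8)(4 6 7)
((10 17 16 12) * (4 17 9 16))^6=(17)(9 12)(10 16)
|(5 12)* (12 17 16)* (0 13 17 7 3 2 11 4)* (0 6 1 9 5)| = |(0 13 17 16 12)(1 9 5 7 3 2 11 4 6)| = 45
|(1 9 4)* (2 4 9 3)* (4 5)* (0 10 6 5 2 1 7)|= 6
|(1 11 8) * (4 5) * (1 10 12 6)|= |(1 11 8 10 12 6)(4 5)|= 6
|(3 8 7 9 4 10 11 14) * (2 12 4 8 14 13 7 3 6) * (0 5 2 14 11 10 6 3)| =13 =|(0 5 2 12 4 6 14 3 11 13 7 9 8)|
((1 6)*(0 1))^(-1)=((0 1 6))^(-1)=(0 6 1)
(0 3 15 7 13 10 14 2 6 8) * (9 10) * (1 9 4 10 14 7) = (0 3 15 1 9 14 2 6 8)(4 10 7 13) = [3, 9, 6, 15, 10, 5, 8, 13, 0, 14, 7, 11, 12, 4, 2, 1]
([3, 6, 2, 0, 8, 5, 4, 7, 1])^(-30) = (1 4)(6 8)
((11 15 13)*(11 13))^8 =((11 15))^8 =(15)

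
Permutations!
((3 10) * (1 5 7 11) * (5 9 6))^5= ((1 9 6 5 7 11)(3 10))^5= (1 11 7 5 6 9)(3 10)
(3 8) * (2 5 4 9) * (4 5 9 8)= (2 9)(3 4 8)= [0, 1, 9, 4, 8, 5, 6, 7, 3, 2]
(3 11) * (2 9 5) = (2 9 5)(3 11) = [0, 1, 9, 11, 4, 2, 6, 7, 8, 5, 10, 3]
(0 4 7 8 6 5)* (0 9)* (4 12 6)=(0 12 6 5 9)(4 7 8)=[12, 1, 2, 3, 7, 9, 5, 8, 4, 0, 10, 11, 6]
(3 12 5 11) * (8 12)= (3 8 12 5 11)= [0, 1, 2, 8, 4, 11, 6, 7, 12, 9, 10, 3, 5]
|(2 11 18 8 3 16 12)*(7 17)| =14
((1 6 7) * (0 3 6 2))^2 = ((0 3 6 7 1 2))^2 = (0 6 1)(2 3 7)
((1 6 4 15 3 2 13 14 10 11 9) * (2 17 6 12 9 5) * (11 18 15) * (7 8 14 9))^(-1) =(1 9 13 2 5 11 4 6 17 3 15 18 10 14 8 7 12)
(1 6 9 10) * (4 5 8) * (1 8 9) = (1 6)(4 5 9 10 8) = [0, 6, 2, 3, 5, 9, 1, 7, 4, 10, 8]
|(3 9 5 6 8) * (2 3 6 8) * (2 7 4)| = 8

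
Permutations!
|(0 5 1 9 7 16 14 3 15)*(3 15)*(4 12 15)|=|(0 5 1 9 7 16 14 4 12 15)|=10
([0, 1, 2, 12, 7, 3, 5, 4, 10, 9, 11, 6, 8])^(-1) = (3 5 6 11 10 8 12)(4 7)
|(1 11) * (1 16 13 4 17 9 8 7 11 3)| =|(1 3)(4 17 9 8 7 11 16 13)| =8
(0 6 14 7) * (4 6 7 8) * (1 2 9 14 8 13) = (0 7)(1 2 9 14 13)(4 6 8) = [7, 2, 9, 3, 6, 5, 8, 0, 4, 14, 10, 11, 12, 1, 13]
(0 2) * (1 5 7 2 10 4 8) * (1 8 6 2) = (0 10 4 6 2)(1 5 7) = [10, 5, 0, 3, 6, 7, 2, 1, 8, 9, 4]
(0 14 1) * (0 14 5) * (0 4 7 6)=(0 5 4 7 6)(1 14)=[5, 14, 2, 3, 7, 4, 0, 6, 8, 9, 10, 11, 12, 13, 1]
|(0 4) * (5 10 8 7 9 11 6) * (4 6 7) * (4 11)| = 9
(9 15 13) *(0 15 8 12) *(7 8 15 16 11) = (0 16 11 7 8 12)(9 15 13) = [16, 1, 2, 3, 4, 5, 6, 8, 12, 15, 10, 7, 0, 9, 14, 13, 11]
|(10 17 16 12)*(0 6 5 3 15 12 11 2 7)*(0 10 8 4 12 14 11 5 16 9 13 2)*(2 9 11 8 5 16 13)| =63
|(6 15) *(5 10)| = 2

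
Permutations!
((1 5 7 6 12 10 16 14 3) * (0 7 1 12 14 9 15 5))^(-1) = ((0 7 6 14 3 12 10 16 9 15 5 1))^(-1) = (0 1 5 15 9 16 10 12 3 14 6 7)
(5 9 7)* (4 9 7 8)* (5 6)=(4 9 8)(5 7 6)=[0, 1, 2, 3, 9, 7, 5, 6, 4, 8]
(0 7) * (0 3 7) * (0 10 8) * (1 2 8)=(0 10 1 2 8)(3 7)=[10, 2, 8, 7, 4, 5, 6, 3, 0, 9, 1]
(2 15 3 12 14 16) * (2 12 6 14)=(2 15 3 6 14 16 12)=[0, 1, 15, 6, 4, 5, 14, 7, 8, 9, 10, 11, 2, 13, 16, 3, 12]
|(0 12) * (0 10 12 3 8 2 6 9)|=|(0 3 8 2 6 9)(10 12)|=6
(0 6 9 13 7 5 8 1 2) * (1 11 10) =(0 6 9 13 7 5 8 11 10 1 2) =[6, 2, 0, 3, 4, 8, 9, 5, 11, 13, 1, 10, 12, 7]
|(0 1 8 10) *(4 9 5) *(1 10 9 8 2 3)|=12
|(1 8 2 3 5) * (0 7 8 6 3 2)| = 12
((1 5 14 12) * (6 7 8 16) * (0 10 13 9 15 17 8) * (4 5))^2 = ((0 10 13 9 15 17 8 16 6 7)(1 4 5 14 12))^2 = (0 13 15 8 6)(1 5 12 4 14)(7 10 9 17 16)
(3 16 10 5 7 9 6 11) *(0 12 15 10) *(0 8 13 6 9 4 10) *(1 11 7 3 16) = (0 12 15)(1 11 16 8 13 6 7 4 10 5 3) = [12, 11, 2, 1, 10, 3, 7, 4, 13, 9, 5, 16, 15, 6, 14, 0, 8]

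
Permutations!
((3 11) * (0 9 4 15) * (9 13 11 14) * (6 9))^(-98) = ((0 13 11 3 14 6 9 4 15))^(-98) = (0 13 11 3 14 6 9 4 15)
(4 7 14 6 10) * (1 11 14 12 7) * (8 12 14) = (1 11 8 12 7 14 6 10 4) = [0, 11, 2, 3, 1, 5, 10, 14, 12, 9, 4, 8, 7, 13, 6]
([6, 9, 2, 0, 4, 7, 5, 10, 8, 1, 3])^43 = (0 6 5 7 10 3)(1 9)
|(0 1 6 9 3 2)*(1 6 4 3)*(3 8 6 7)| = |(0 7 3 2)(1 4 8 6 9)| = 20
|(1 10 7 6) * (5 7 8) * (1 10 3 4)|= 15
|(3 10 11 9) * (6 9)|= 5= |(3 10 11 6 9)|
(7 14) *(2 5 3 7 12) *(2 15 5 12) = (2 12 15 5 3 7 14) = [0, 1, 12, 7, 4, 3, 6, 14, 8, 9, 10, 11, 15, 13, 2, 5]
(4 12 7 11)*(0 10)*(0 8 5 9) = [10, 1, 2, 3, 12, 9, 6, 11, 5, 0, 8, 4, 7] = (0 10 8 5 9)(4 12 7 11)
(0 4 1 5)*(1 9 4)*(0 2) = (0 1 5 2)(4 9) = [1, 5, 0, 3, 9, 2, 6, 7, 8, 4]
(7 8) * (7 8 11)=(7 11)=[0, 1, 2, 3, 4, 5, 6, 11, 8, 9, 10, 7]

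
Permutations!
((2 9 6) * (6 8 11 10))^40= ((2 9 8 11 10 6))^40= (2 10 8)(6 11 9)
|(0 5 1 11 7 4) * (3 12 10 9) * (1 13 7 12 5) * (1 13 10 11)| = 4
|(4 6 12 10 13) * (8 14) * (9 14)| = 15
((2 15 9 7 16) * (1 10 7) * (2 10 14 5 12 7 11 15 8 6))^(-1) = (1 9 15 11 10 16 7 12 5 14)(2 6 8) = ((1 14 5 12 7 16 10 11 15 9)(2 8 6))^(-1)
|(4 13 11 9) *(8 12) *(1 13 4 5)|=|(1 13 11 9 5)(8 12)|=10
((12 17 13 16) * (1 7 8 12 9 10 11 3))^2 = (1 8 17 16 10 3 7 12 13 9 11)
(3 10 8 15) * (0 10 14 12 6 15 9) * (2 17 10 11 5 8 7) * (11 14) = (0 14 12 6 15 3 11 5 8 9)(2 17 10 7) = [14, 1, 17, 11, 4, 8, 15, 2, 9, 0, 7, 5, 6, 13, 12, 3, 16, 10]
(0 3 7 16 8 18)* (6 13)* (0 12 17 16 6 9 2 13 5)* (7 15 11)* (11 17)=(0 3 15 17 16 8 18 12 11 7 6 5)(2 13 9)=[3, 1, 13, 15, 4, 0, 5, 6, 18, 2, 10, 7, 11, 9, 14, 17, 8, 16, 12]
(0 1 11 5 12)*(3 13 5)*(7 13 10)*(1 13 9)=[13, 11, 2, 10, 4, 12, 6, 9, 8, 1, 7, 3, 0, 5]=(0 13 5 12)(1 11 3 10 7 9)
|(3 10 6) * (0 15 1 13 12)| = |(0 15 1 13 12)(3 10 6)| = 15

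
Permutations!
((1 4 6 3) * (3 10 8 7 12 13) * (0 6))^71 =(0 6 10 8 7 12 13 3 1 4) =((0 6 10 8 7 12 13 3 1 4))^71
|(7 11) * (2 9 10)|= 6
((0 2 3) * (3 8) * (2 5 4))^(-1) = (0 3 8 2 4 5)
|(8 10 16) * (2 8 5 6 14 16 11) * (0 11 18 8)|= 12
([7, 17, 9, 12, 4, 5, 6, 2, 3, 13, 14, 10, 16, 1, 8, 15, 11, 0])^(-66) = [13, 2, 17, 10, 4, 5, 6, 1, 11, 0, 12, 3, 14, 7, 16, 15, 8, 9]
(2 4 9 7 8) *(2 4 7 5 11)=(2 7 8 4 9 5 11)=[0, 1, 7, 3, 9, 11, 6, 8, 4, 5, 10, 2]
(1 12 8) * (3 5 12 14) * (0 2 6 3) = (0 2 6 3 5 12 8 1 14) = [2, 14, 6, 5, 4, 12, 3, 7, 1, 9, 10, 11, 8, 13, 0]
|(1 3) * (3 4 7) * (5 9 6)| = |(1 4 7 3)(5 9 6)| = 12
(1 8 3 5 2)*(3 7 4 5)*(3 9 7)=(1 8 3 9 7 4 5 2)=[0, 8, 1, 9, 5, 2, 6, 4, 3, 7]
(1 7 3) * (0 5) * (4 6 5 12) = [12, 7, 2, 1, 6, 0, 5, 3, 8, 9, 10, 11, 4] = (0 12 4 6 5)(1 7 3)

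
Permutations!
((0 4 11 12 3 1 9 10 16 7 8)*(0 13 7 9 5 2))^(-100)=((0 4 11 12 3 1 5 2)(7 8 13)(9 10 16))^(-100)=(0 3)(1 4)(2 12)(5 11)(7 13 8)(9 16 10)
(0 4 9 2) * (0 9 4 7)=(0 7)(2 9)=[7, 1, 9, 3, 4, 5, 6, 0, 8, 2]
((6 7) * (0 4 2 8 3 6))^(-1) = (0 7 6 3 8 2 4)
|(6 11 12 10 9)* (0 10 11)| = 4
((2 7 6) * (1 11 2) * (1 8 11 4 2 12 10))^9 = ((1 4 2 7 6 8 11 12 10))^9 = (12)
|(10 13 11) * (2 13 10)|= |(2 13 11)|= 3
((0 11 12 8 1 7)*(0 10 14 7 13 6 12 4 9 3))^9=((0 11 4 9 3)(1 13 6 12 8)(7 10 14))^9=(14)(0 3 9 4 11)(1 8 12 6 13)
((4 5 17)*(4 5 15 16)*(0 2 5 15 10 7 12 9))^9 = ((0 2 5 17 15 16 4 10 7 12 9))^9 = (0 12 10 16 17 2 9 7 4 15 5)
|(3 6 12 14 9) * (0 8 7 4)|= 20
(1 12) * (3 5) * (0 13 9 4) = (0 13 9 4)(1 12)(3 5) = [13, 12, 2, 5, 0, 3, 6, 7, 8, 4, 10, 11, 1, 9]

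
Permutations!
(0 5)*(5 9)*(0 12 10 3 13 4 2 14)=(0 9 5 12 10 3 13 4 2 14)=[9, 1, 14, 13, 2, 12, 6, 7, 8, 5, 3, 11, 10, 4, 0]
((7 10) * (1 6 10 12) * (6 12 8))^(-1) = ((1 12)(6 10 7 8))^(-1) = (1 12)(6 8 7 10)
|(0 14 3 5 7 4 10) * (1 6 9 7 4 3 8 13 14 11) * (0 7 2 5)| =|(0 11 1 6 9 2 5 4 10 7 3)(8 13 14)| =33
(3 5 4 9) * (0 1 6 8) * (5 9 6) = (0 1 5 4 6 8)(3 9) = [1, 5, 2, 9, 6, 4, 8, 7, 0, 3]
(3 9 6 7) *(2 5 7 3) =[0, 1, 5, 9, 4, 7, 3, 2, 8, 6] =(2 5 7)(3 9 6)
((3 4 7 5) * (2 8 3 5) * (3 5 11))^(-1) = (2 7 4 3 11 5 8)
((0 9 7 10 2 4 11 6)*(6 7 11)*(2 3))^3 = ((0 9 11 7 10 3 2 4 6))^3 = (0 7 2)(3 6 11)(4 9 10)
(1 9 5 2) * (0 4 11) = (0 4 11)(1 9 5 2) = [4, 9, 1, 3, 11, 2, 6, 7, 8, 5, 10, 0]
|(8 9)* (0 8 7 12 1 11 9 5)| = 15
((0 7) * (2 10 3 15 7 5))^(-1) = ((0 5 2 10 3 15 7))^(-1) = (0 7 15 3 10 2 5)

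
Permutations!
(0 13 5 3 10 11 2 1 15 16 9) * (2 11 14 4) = (0 13 5 3 10 14 4 2 1 15 16 9) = [13, 15, 1, 10, 2, 3, 6, 7, 8, 0, 14, 11, 12, 5, 4, 16, 9]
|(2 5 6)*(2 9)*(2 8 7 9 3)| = 12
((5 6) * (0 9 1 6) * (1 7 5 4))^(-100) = (9)(1 4 6)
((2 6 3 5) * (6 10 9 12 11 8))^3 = ((2 10 9 12 11 8 6 3 5))^3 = (2 12 6)(3 10 11)(5 9 8)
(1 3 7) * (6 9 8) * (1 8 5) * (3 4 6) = (1 4 6 9 5)(3 7 8) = [0, 4, 2, 7, 6, 1, 9, 8, 3, 5]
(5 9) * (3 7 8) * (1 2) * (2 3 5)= (1 3 7 8 5 9 2)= [0, 3, 1, 7, 4, 9, 6, 8, 5, 2]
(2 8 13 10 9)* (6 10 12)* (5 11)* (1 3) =(1 3)(2 8 13 12 6 10 9)(5 11) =[0, 3, 8, 1, 4, 11, 10, 7, 13, 2, 9, 5, 6, 12]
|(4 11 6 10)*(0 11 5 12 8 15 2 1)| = |(0 11 6 10 4 5 12 8 15 2 1)| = 11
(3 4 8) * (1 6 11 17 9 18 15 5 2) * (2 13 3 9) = [0, 6, 1, 4, 8, 13, 11, 7, 9, 18, 10, 17, 12, 3, 14, 5, 16, 2, 15] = (1 6 11 17 2)(3 4 8 9 18 15 5 13)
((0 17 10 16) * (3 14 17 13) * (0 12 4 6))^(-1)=((0 13 3 14 17 10 16 12 4 6))^(-1)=(0 6 4 12 16 10 17 14 3 13)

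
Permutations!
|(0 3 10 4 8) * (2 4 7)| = |(0 3 10 7 2 4 8)| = 7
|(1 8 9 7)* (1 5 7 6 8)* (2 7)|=3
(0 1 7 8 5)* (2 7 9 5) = [1, 9, 7, 3, 4, 0, 6, 8, 2, 5] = (0 1 9 5)(2 7 8)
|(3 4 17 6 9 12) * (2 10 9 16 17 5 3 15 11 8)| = 21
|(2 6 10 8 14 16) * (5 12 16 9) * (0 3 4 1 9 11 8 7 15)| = |(0 3 4 1 9 5 12 16 2 6 10 7 15)(8 14 11)| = 39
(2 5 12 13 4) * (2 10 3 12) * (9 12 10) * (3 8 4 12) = (2 5)(3 10 8 4 9)(12 13) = [0, 1, 5, 10, 9, 2, 6, 7, 4, 3, 8, 11, 13, 12]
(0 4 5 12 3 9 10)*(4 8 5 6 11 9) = (0 8 5 12 3 4 6 11 9 10) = [8, 1, 2, 4, 6, 12, 11, 7, 5, 10, 0, 9, 3]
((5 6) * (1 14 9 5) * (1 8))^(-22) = (1 9 6)(5 8 14)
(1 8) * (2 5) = [0, 8, 5, 3, 4, 2, 6, 7, 1] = (1 8)(2 5)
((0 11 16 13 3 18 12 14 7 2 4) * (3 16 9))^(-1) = ((0 11 9 3 18 12 14 7 2 4)(13 16))^(-1) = (0 4 2 7 14 12 18 3 9 11)(13 16)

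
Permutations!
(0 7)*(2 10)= [7, 1, 10, 3, 4, 5, 6, 0, 8, 9, 2]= (0 7)(2 10)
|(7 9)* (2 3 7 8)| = 5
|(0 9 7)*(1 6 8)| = |(0 9 7)(1 6 8)| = 3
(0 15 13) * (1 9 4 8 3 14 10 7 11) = (0 15 13)(1 9 4 8 3 14 10 7 11) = [15, 9, 2, 14, 8, 5, 6, 11, 3, 4, 7, 1, 12, 0, 10, 13]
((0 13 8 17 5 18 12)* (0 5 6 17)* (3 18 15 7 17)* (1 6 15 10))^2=((0 13 8)(1 6 3 18 12 5 10)(7 17 15))^2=(0 8 13)(1 3 12 10 6 18 5)(7 15 17)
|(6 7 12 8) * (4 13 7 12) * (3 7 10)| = 15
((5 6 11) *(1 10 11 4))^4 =(1 6 11)(4 5 10)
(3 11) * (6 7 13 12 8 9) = (3 11)(6 7 13 12 8 9) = [0, 1, 2, 11, 4, 5, 7, 13, 9, 6, 10, 3, 8, 12]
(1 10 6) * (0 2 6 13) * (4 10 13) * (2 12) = (0 12 2 6 1 13)(4 10) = [12, 13, 6, 3, 10, 5, 1, 7, 8, 9, 4, 11, 2, 0]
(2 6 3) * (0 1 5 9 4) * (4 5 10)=(0 1 10 4)(2 6 3)(5 9)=[1, 10, 6, 2, 0, 9, 3, 7, 8, 5, 4]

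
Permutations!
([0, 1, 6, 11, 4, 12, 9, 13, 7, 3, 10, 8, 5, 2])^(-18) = [0, 1, 7, 6, 4, 5, 13, 11, 3, 2, 10, 9, 12, 8]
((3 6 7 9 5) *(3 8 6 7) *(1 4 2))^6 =(9)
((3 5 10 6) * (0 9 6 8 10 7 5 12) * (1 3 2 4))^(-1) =(0 12 3 1 4 2 6 9)(5 7)(8 10)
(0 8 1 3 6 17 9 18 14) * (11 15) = [8, 3, 2, 6, 4, 5, 17, 7, 1, 18, 10, 15, 12, 13, 0, 11, 16, 9, 14] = (0 8 1 3 6 17 9 18 14)(11 15)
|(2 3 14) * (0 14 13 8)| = 6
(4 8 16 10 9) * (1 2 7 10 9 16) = (1 2 7 10 16 9 4 8) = [0, 2, 7, 3, 8, 5, 6, 10, 1, 4, 16, 11, 12, 13, 14, 15, 9]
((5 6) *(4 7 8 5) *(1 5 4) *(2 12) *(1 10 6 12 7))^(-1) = (1 4 8 7 2 12 5)(6 10)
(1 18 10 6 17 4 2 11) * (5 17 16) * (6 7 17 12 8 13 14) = (1 18 10 7 17 4 2 11)(5 12 8 13 14 6 16) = [0, 18, 11, 3, 2, 12, 16, 17, 13, 9, 7, 1, 8, 14, 6, 15, 5, 4, 10]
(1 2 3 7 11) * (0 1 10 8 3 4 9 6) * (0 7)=[1, 2, 4, 0, 9, 5, 7, 11, 3, 6, 8, 10]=(0 1 2 4 9 6 7 11 10 8 3)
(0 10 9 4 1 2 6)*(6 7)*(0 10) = [0, 2, 7, 3, 1, 5, 10, 6, 8, 4, 9] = (1 2 7 6 10 9 4)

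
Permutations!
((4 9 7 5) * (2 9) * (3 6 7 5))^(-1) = ((2 9 5 4)(3 6 7))^(-1) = (2 4 5 9)(3 7 6)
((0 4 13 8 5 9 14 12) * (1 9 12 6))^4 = (14)(0 5 13)(4 12 8)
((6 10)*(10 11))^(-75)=((6 11 10))^(-75)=(11)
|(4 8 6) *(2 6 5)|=5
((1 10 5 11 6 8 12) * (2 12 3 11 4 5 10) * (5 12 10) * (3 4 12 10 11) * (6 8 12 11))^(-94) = (1 6)(2 12)(4 10 5 11 8) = ((1 2 6 12)(4 10 5 11 8))^(-94)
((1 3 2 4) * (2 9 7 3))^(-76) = (1 4 2)(3 7 9)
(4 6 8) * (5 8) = (4 6 5 8) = [0, 1, 2, 3, 6, 8, 5, 7, 4]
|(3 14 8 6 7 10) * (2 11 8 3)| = |(2 11 8 6 7 10)(3 14)| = 6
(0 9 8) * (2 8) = (0 9 2 8) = [9, 1, 8, 3, 4, 5, 6, 7, 0, 2]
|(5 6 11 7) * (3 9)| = 4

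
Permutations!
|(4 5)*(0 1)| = 2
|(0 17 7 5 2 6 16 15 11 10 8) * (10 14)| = 12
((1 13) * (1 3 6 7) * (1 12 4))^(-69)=((1 13 3 6 7 12 4))^(-69)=(1 13 3 6 7 12 4)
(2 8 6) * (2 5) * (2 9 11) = [0, 1, 8, 3, 4, 9, 5, 7, 6, 11, 10, 2] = (2 8 6 5 9 11)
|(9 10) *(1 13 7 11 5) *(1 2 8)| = 14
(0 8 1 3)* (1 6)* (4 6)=[8, 3, 2, 0, 6, 5, 1, 7, 4]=(0 8 4 6 1 3)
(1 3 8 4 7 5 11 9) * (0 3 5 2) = [3, 5, 0, 8, 7, 11, 6, 2, 4, 1, 10, 9] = (0 3 8 4 7 2)(1 5 11 9)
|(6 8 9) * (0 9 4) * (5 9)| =6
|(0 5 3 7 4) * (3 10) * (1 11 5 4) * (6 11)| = 14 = |(0 4)(1 6 11 5 10 3 7)|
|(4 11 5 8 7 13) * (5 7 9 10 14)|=20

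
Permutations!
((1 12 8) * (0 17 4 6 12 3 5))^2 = ((0 17 4 6 12 8 1 3 5))^2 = (0 4 12 1 5 17 6 8 3)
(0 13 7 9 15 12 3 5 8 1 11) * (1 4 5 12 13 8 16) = [8, 11, 2, 12, 5, 16, 6, 9, 4, 15, 10, 0, 3, 7, 14, 13, 1] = (0 8 4 5 16 1 11)(3 12)(7 9 15 13)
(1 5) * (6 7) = (1 5)(6 7) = [0, 5, 2, 3, 4, 1, 7, 6]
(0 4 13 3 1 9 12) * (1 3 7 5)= (0 4 13 7 5 1 9 12)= [4, 9, 2, 3, 13, 1, 6, 5, 8, 12, 10, 11, 0, 7]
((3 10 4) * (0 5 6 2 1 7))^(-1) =(0 7 1 2 6 5)(3 4 10)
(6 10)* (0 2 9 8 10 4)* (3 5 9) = (0 2 3 5 9 8 10 6 4) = [2, 1, 3, 5, 0, 9, 4, 7, 10, 8, 6]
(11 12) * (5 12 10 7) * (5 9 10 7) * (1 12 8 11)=(1 12)(5 8 11 7 9 10)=[0, 12, 2, 3, 4, 8, 6, 9, 11, 10, 5, 7, 1]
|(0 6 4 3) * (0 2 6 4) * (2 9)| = 6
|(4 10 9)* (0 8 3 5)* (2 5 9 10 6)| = 8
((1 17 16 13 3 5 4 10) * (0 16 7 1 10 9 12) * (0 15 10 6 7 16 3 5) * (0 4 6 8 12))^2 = ((0 3 4 9)(1 17 16 13 5 6 7)(8 12 15 10))^2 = (0 4)(1 16 5 7 17 13 6)(3 9)(8 15)(10 12)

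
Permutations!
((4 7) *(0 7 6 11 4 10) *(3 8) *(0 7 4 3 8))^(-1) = (0 3 11 6 4)(7 10)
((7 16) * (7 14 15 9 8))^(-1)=(7 8 9 15 14 16)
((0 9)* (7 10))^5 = ((0 9)(7 10))^5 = (0 9)(7 10)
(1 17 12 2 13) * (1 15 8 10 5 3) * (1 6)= (1 17 12 2 13 15 8 10 5 3 6)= [0, 17, 13, 6, 4, 3, 1, 7, 10, 9, 5, 11, 2, 15, 14, 8, 16, 12]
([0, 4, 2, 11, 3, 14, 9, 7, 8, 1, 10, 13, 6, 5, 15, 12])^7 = (1 15 11 9 14 3 6 5 4 12 13)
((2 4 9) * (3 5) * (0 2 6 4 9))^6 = ((0 2 9 6 4)(3 5))^6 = (0 2 9 6 4)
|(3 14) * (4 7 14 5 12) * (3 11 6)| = |(3 5 12 4 7 14 11 6)| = 8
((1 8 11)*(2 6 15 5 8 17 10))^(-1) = (1 11 8 5 15 6 2 10 17)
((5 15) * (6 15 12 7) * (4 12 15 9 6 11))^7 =((4 12 7 11)(5 15)(6 9))^7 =(4 11 7 12)(5 15)(6 9)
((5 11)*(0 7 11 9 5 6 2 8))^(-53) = ((0 7 11 6 2 8)(5 9))^(-53) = (0 7 11 6 2 8)(5 9)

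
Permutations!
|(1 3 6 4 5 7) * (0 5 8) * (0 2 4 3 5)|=|(1 5 7)(2 4 8)(3 6)|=6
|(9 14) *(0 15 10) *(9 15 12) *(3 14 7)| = |(0 12 9 7 3 14 15 10)| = 8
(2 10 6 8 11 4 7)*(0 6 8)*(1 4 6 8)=(0 8 11 6)(1 4 7 2 10)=[8, 4, 10, 3, 7, 5, 0, 2, 11, 9, 1, 6]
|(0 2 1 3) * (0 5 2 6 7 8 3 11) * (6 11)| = 14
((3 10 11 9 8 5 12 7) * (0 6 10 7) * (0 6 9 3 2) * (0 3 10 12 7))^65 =(0 8 7 3 9 5 2)(6 12)(10 11)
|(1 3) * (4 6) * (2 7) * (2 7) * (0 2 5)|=6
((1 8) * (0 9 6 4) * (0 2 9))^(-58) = (2 6)(4 9)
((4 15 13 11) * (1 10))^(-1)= ((1 10)(4 15 13 11))^(-1)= (1 10)(4 11 13 15)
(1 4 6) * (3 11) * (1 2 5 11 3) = (1 4 6 2 5 11) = [0, 4, 5, 3, 6, 11, 2, 7, 8, 9, 10, 1]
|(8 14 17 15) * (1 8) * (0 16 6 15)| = |(0 16 6 15 1 8 14 17)| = 8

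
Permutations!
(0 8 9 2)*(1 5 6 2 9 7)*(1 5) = (9)(0 8 7 5 6 2) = [8, 1, 0, 3, 4, 6, 2, 5, 7, 9]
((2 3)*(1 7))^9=((1 7)(2 3))^9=(1 7)(2 3)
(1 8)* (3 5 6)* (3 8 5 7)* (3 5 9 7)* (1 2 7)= [0, 9, 7, 3, 4, 6, 8, 5, 2, 1]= (1 9)(2 7 5 6 8)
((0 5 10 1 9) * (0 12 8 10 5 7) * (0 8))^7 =(12)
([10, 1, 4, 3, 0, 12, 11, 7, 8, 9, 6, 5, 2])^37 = (0 12 6 4 5 10 2 11)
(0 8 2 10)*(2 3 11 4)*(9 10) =(0 8 3 11 4 2 9 10) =[8, 1, 9, 11, 2, 5, 6, 7, 3, 10, 0, 4]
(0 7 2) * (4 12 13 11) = [7, 1, 0, 3, 12, 5, 6, 2, 8, 9, 10, 4, 13, 11] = (0 7 2)(4 12 13 11)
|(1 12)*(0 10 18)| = |(0 10 18)(1 12)| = 6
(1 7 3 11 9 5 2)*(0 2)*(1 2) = (0 1 7 3 11 9 5) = [1, 7, 2, 11, 4, 0, 6, 3, 8, 5, 10, 9]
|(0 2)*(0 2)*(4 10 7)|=|(4 10 7)|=3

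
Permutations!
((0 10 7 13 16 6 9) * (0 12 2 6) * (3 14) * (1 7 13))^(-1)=(0 16 13 10)(1 7)(2 12 9 6)(3 14)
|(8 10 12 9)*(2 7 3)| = |(2 7 3)(8 10 12 9)| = 12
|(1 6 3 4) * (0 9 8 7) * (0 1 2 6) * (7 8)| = 4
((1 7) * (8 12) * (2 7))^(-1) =(1 7 2)(8 12)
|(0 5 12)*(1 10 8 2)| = 12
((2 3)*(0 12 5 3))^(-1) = (0 2 3 5 12)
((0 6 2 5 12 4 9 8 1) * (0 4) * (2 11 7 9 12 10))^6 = (0 1 7)(4 9 6)(8 11 12)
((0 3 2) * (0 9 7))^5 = (9)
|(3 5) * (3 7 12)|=4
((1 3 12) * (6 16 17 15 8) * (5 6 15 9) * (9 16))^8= (17)(1 12 3)(5 9 6)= ((1 3 12)(5 6 9)(8 15)(16 17))^8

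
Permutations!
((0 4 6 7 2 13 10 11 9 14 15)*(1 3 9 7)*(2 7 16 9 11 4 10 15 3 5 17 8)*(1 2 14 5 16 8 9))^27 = ((0 10 4 6 2 13 15)(1 16)(3 11 8 14)(5 17 9))^27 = (17)(0 15 13 2 6 4 10)(1 16)(3 14 8 11)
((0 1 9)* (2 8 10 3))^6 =((0 1 9)(2 8 10 3))^6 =(2 10)(3 8)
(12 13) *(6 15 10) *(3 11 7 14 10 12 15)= (3 11 7 14 10 6)(12 13 15)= [0, 1, 2, 11, 4, 5, 3, 14, 8, 9, 6, 7, 13, 15, 10, 12]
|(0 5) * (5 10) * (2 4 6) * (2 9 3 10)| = 8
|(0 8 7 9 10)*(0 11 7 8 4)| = 4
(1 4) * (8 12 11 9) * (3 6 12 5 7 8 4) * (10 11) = (1 3 6 12 10 11 9 4)(5 7 8) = [0, 3, 2, 6, 1, 7, 12, 8, 5, 4, 11, 9, 10]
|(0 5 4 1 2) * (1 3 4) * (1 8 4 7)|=|(0 5 8 4 3 7 1 2)|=8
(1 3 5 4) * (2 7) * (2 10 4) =(1 3 5 2 7 10 4) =[0, 3, 7, 5, 1, 2, 6, 10, 8, 9, 4]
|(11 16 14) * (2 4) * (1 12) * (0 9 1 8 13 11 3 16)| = 42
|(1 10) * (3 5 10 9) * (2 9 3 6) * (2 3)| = 7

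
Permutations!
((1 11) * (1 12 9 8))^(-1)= (1 8 9 12 11)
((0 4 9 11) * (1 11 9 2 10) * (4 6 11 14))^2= ((0 6 11)(1 14 4 2 10))^2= (0 11 6)(1 4 10 14 2)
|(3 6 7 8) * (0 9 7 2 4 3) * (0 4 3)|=15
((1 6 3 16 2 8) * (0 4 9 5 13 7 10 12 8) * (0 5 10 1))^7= ((0 4 9 10 12 8)(1 6 3 16 2 5 13 7))^7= (0 4 9 10 12 8)(1 7 13 5 2 16 3 6)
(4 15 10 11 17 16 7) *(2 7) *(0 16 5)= [16, 1, 7, 3, 15, 0, 6, 4, 8, 9, 11, 17, 12, 13, 14, 10, 2, 5]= (0 16 2 7 4 15 10 11 17 5)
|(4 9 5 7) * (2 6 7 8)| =|(2 6 7 4 9 5 8)| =7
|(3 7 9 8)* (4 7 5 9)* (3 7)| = |(3 5 9 8 7 4)| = 6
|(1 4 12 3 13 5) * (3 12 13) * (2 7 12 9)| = 4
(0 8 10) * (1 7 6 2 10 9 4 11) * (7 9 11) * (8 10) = [10, 9, 8, 3, 7, 5, 2, 6, 11, 4, 0, 1] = (0 10)(1 9 4 7 6 2 8 11)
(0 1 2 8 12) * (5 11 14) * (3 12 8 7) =[1, 2, 7, 12, 4, 11, 6, 3, 8, 9, 10, 14, 0, 13, 5] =(0 1 2 7 3 12)(5 11 14)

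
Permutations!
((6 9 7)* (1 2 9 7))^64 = (1 2 9)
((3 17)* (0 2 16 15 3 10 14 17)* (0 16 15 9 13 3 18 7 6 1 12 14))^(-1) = (0 10 17 14 12 1 6 7 18 15 2)(3 13 9 16)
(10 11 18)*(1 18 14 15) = (1 18 10 11 14 15) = [0, 18, 2, 3, 4, 5, 6, 7, 8, 9, 11, 14, 12, 13, 15, 1, 16, 17, 10]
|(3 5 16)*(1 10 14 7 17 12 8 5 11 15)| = 12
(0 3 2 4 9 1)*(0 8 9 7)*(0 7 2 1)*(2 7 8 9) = (0 3 1 9)(2 4 7 8) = [3, 9, 4, 1, 7, 5, 6, 8, 2, 0]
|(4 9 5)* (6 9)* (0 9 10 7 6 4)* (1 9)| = 12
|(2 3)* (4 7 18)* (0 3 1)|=|(0 3 2 1)(4 7 18)|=12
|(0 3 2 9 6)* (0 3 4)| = |(0 4)(2 9 6 3)| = 4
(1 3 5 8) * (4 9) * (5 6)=(1 3 6 5 8)(4 9)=[0, 3, 2, 6, 9, 8, 5, 7, 1, 4]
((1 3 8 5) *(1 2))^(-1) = (1 2 5 8 3)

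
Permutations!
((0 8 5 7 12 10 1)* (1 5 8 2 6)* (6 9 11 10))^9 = ((0 2 9 11 10 5 7 12 6 1))^9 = (0 1 6 12 7 5 10 11 9 2)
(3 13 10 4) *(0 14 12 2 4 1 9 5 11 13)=(0 14 12 2 4 3)(1 9 5 11 13 10)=[14, 9, 4, 0, 3, 11, 6, 7, 8, 5, 1, 13, 2, 10, 12]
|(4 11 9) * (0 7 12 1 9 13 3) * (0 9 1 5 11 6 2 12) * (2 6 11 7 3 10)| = 11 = |(0 3 9 4 11 13 10 2 12 5 7)|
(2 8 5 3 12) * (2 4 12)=[0, 1, 8, 2, 12, 3, 6, 7, 5, 9, 10, 11, 4]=(2 8 5 3)(4 12)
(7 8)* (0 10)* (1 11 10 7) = (0 7 8 1 11 10) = [7, 11, 2, 3, 4, 5, 6, 8, 1, 9, 0, 10]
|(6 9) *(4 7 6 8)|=5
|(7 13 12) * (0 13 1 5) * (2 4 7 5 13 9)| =9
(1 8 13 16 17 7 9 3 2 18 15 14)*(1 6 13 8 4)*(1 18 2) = [0, 4, 2, 1, 18, 5, 13, 9, 8, 3, 10, 11, 12, 16, 6, 14, 17, 7, 15] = (1 4 18 15 14 6 13 16 17 7 9 3)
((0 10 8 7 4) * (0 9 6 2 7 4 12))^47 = (0 8 9 2 12 10 4 6 7)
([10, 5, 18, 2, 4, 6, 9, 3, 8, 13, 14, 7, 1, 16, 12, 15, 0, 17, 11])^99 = [16, 12, 3, 7, 4, 1, 5, 11, 8, 6, 0, 18, 14, 9, 10, 15, 13, 17, 2]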